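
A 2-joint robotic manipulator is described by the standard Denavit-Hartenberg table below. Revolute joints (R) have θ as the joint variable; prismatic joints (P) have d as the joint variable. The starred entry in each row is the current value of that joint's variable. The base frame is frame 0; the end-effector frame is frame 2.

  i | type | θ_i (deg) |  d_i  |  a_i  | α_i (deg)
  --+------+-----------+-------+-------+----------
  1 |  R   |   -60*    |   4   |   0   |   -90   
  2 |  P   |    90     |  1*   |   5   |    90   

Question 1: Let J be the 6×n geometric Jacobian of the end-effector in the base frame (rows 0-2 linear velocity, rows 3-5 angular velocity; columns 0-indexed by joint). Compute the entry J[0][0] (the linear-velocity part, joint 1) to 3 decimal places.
-0.500

axis z_0 = ẑ; lever o_n−o_0 = (0.8660,0.5000,-1.0000)
cross product → J_v[:, 0] = (-0.5000,0.8660,0.0000)
J_ω[:, 0] = z_0
entry J[0][0] = -0.5000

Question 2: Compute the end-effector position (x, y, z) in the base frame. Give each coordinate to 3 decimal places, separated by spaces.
0.866 0.500 -1.000

after link 1: o_1 = (0.0000, 0.0000, 4.0000)
after link 2: o_2 = (0.8660, 0.5000, -1.0000)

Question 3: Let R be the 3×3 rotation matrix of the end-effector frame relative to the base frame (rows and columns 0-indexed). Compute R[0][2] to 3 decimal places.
End-effector z-axis (col 2 of R) = (0.5000,-0.8660,0.0000)
R[0][2] = 0.5000

0.500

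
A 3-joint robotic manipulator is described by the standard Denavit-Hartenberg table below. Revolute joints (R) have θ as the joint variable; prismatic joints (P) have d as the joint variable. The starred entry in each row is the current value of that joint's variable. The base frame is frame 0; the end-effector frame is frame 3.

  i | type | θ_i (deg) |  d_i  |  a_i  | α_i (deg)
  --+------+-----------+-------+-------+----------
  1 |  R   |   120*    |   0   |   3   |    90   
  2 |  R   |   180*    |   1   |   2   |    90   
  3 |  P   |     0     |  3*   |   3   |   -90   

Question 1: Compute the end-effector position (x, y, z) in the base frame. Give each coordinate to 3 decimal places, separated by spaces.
1.866 -1.232 3.000

after link 1: o_1 = (-1.5000, 2.5981, 0.0000)
after link 2: o_2 = (0.3660, 1.3660, 0.0000)
after link 3: o_3 = (1.8660, -1.2321, 3.0000)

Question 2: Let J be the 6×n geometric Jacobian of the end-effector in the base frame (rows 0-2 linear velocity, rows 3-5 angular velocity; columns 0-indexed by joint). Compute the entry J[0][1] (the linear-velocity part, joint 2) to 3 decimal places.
axis z_1 = (0.8660,0.5000,0.0000); lever o_n−o_1 = (3.3660,-3.8301,3.0000)
cross product → J_v[:, 1] = (1.5000,-2.5981,-5.0000)
J_ω[:, 1] = z_1
entry J[0][1] = 1.5000

1.500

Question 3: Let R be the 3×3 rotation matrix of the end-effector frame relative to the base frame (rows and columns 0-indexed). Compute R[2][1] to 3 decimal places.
-1.000

End-effector y-axis (col 1 of R) = (0.0000,-0.0000,-1.0000)
R[2][1] = -1.0000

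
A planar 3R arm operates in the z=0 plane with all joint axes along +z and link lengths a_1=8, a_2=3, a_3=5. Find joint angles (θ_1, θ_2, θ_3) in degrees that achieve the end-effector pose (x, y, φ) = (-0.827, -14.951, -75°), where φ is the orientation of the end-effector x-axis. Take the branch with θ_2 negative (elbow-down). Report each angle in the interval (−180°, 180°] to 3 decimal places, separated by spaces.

-89.999 -45.000 59.999

wrist centre = target − a_3·(cos φ, sin φ) = (-2.1211, -10.1214)
cos θ_2 = (106.9412−8²−3²)/(2·8·3) = 0.7071; θ_2 = -44.9999° (elbow-down)
β = atan2(-10.1214,-2.1211) = -101.8360°; ψ = atan2(-2.1213,10.1213) = -11.8372°
θ_1 = β − ψ = -89.9987°
θ_3 = φ − θ_1 − θ_2 = 59.9986° (wrapped to (-180°,180°])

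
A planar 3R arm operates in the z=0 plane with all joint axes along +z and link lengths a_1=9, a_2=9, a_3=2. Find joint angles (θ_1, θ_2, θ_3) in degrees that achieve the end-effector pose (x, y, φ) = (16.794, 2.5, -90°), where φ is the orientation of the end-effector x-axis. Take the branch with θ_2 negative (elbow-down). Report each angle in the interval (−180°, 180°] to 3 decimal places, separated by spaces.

wrist centre = target − a_3·(cos φ, sin φ) = (16.7940, 4.5000)
cos θ_2 = (302.2884−9²−9²)/(2·9·9) = 0.8660; θ_2 = -30.0054° (elbow-down)
β = atan2(4.5000,16.7940) = 15.0002°; ψ = atan2(-4.5007,16.7938) = -15.0027°
θ_1 = β − ψ = 30.0029°
θ_3 = φ − θ_1 − θ_2 = -89.9975° (wrapped to (-180°,180°])

30.003 -30.005 -89.997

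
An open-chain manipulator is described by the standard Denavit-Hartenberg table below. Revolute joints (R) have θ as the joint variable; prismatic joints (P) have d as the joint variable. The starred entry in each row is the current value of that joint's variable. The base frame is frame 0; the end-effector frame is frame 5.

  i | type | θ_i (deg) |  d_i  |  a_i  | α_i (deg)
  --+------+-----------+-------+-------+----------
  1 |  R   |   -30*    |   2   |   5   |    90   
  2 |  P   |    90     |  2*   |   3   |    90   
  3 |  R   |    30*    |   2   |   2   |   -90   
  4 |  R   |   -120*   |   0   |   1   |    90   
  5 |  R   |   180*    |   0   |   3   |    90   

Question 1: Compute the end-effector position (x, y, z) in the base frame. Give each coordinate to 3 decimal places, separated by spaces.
2.812 -5.665 7.598

after link 1: o_1 = (4.3301, -2.5000, 2.0000)
after link 2: o_2 = (3.3301, -4.2321, 5.0000)
after link 3: o_3 = (4.5622, -6.0981, 6.7321)
after link 4: o_4 = (5.4372, -6.3146, 6.2990)
after link 5: o_5 = (2.8122, -5.6651, 7.5981)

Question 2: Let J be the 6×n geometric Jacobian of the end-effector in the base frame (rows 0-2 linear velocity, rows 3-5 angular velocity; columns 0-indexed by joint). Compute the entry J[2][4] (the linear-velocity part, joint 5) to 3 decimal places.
1.500

axis z_4 = (-0.2165,0.6250,-0.7500); lever o_n−o_4 = (-2.6250,0.6495,1.2990)
cross product → J_v[:, 4] = (1.2990,2.2500,1.5000)
J_ω[:, 4] = z_4
entry J[2][4] = 1.5000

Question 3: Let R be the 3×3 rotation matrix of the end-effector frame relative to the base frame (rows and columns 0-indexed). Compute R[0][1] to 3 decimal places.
End-effector y-axis (col 1 of R) = (-0.2165,0.6250,-0.7500)
R[0][1] = -0.2165

-0.217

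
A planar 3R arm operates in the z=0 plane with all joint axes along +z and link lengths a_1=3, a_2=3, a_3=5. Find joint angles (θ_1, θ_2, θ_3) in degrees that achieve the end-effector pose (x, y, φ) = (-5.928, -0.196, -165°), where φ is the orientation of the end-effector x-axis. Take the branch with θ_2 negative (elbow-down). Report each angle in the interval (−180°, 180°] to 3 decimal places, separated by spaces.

-149.995 -149.996 134.991

wrist centre = target − a_3·(cos φ, sin φ) = (-1.0984, 1.0981)
cos θ_2 = (2.4122−3²−3²)/(2·3·3) = -0.8660; θ_2 = -149.9956° (elbow-down)
β = atan2(1.0981,-1.0984) = 135.0072°; ψ = atan2(-1.5002,0.4020) = -74.9978°
θ_1 = β − ψ = 210.0050°
θ_3 = φ − θ_1 − θ_2 = 134.9906° (wrapped to (-180°,180°])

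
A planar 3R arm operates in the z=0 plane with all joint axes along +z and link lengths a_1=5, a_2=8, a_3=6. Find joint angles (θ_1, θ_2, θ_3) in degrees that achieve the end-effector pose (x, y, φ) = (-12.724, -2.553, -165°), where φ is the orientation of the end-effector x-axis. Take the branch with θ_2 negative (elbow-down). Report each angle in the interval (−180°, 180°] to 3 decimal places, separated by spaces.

-90.002 -119.997 44.999

wrist centre = target − a_3·(cos φ, sin φ) = (-6.9284, -1.0001)
cos θ_2 = (49.0035−5²−8²)/(2·5·8) = -0.5000; θ_2 = -119.9971° (elbow-down)
β = atan2(-1.0001,-6.9284) = -171.7864°; ψ = atan2(-6.9284,1.0004) = -81.7842°
θ_1 = β − ψ = -90.0022°
θ_3 = φ − θ_1 − θ_2 = 44.9993° (wrapped to (-180°,180°])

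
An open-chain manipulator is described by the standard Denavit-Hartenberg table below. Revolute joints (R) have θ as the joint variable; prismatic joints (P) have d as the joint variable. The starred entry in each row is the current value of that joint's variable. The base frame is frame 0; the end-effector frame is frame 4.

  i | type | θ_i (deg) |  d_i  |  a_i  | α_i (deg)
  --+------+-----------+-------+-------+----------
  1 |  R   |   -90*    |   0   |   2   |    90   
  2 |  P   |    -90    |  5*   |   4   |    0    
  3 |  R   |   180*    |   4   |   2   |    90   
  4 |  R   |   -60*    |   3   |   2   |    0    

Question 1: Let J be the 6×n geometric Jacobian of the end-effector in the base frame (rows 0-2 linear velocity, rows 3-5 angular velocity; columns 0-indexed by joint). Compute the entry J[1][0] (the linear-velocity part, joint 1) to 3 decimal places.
axis z_0 = ẑ; lever o_n−o_0 = (-7.2679,-5.0000,-1.0000)
cross product → J_v[:, 0] = (5.0000,-7.2679,0.0000)
J_ω[:, 0] = z_0
entry J[1][0] = -7.2679

-7.268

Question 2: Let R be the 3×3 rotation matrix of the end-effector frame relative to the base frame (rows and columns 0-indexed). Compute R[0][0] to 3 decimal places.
End-effector x-axis (col 0 of R) = (0.8660,-0.0000,0.5000)
R[0][0] = 0.8660

0.866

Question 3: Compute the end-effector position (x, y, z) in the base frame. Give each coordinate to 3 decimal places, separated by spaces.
-7.268 -5.000 -1.000

after link 1: o_1 = (0.0000, -2.0000, 0.0000)
after link 2: o_2 = (-5.0000, -2.0000, -4.0000)
after link 3: o_3 = (-9.0000, -2.0000, -2.0000)
after link 4: o_4 = (-7.2679, -5.0000, -1.0000)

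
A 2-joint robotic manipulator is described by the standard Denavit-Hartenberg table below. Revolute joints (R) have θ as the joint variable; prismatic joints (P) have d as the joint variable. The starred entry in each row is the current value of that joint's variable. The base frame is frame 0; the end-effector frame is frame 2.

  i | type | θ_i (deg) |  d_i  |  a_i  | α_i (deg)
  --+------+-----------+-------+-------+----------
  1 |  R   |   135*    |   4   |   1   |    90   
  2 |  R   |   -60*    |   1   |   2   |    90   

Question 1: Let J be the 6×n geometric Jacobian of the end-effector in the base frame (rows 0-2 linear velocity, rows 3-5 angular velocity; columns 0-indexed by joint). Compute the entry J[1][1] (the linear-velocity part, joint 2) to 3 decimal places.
1.225

axis z_1 = (0.7071,0.7071,0.0000); lever o_n−o_1 = (0.0000,1.4142,-1.7321)
cross product → J_v[:, 1] = (-1.2247,1.2247,1.0000)
J_ω[:, 1] = z_1
entry J[1][1] = 1.2247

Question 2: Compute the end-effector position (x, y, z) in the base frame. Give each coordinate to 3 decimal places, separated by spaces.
-0.707 2.121 2.268

after link 1: o_1 = (-0.7071, 0.7071, 4.0000)
after link 2: o_2 = (-0.7071, 2.1213, 2.2679)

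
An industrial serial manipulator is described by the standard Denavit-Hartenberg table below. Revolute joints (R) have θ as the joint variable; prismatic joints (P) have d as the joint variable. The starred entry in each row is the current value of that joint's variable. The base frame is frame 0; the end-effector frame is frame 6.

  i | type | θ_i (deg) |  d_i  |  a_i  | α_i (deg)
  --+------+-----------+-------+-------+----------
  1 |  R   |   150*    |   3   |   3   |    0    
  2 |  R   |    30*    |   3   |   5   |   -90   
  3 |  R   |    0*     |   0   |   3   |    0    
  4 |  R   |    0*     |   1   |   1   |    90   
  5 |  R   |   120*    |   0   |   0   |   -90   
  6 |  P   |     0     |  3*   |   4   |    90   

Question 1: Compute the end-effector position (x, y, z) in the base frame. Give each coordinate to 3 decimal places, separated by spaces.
-7.000 -1.464 6.000

after link 1: o_1 = (-2.5981, 1.5000, 3.0000)
after link 2: o_2 = (-7.5981, 1.5000, 6.0000)
after link 3: o_3 = (-10.5981, 1.5000, 6.0000)
after link 4: o_4 = (-11.5981, 0.5000, 6.0000)
after link 5: o_5 = (-11.5981, 0.5000, 6.0000)
after link 6: o_6 = (-7.0000, -1.4641, 6.0000)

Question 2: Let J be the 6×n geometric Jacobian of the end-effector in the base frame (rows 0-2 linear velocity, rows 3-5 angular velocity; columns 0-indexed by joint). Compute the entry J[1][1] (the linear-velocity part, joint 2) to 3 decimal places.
-4.402

axis z_1 = (0.0000,0.0000,1.0000); lever o_n−o_1 = (-4.4019,-2.9641,3.0000)
cross product → J_v[:, 1] = (2.9641,-4.4019,0.0000)
J_ω[:, 1] = z_1
entry J[1][1] = -4.4019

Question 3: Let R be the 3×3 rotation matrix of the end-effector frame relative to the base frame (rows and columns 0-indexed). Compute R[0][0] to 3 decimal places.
0.500

End-effector x-axis (col 0 of R) = (0.5000,-0.8660,0.0000)
R[0][0] = 0.5000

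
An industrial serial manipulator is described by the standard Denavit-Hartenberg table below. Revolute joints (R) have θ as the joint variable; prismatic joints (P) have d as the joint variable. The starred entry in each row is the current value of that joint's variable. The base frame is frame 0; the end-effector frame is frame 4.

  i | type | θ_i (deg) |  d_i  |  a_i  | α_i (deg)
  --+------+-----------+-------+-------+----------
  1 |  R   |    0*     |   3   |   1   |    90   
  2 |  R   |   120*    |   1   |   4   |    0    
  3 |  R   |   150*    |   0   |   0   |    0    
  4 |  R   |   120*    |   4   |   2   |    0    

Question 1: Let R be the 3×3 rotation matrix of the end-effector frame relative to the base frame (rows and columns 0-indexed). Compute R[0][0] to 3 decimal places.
End-effector x-axis (col 0 of R) = (0.8660,0.0000,0.5000)
R[0][0] = 0.8660

0.866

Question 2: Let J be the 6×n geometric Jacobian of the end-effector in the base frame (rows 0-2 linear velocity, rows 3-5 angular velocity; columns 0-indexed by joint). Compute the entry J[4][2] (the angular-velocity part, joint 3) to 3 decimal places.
axis z_2 = (0.0000,-1.0000,0.0000); lever o_n−o_2 = (1.7321,-4.0000,1.0000)
cross product → J_v[:, 2] = (-1.0000,0.0000,1.7321)
J_ω[:, 2] = z_2
entry J[4][2] = -1.0000

-1.000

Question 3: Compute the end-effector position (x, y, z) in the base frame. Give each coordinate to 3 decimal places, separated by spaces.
after link 1: o_1 = (1.0000, 0.0000, 3.0000)
after link 2: o_2 = (-1.0000, -1.0000, 6.4641)
after link 3: o_3 = (-1.0000, -1.0000, 6.4641)
after link 4: o_4 = (0.7321, -5.0000, 7.4641)

0.732 -5.000 7.464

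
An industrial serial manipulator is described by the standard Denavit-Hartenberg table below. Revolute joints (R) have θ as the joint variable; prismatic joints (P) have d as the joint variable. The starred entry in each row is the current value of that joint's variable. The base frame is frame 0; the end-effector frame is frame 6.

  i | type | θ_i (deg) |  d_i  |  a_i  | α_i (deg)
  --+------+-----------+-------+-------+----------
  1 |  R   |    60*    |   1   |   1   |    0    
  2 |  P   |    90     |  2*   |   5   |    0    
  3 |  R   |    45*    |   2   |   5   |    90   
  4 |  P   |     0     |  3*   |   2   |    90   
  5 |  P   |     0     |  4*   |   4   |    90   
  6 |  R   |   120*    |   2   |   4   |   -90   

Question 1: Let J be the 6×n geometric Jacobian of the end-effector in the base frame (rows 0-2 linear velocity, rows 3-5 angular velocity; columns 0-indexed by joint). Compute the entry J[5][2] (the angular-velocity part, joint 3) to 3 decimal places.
axis z_2 = (0.0000,0.0000,1.0000); lever o_n−o_2 = (-8.9522,-1.3634,-5.4641)
cross product → J_v[:, 2] = (1.3634,-8.9522,0.0000)
J_ω[:, 2] = z_2
entry J[5][2] = 1.0000

1.000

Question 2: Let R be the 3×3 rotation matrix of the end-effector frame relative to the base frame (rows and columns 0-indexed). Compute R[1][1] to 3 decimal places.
0.966

End-effector y-axis (col 1 of R) = (-0.2588,0.9659,0.0000)
R[1][1] = 0.9659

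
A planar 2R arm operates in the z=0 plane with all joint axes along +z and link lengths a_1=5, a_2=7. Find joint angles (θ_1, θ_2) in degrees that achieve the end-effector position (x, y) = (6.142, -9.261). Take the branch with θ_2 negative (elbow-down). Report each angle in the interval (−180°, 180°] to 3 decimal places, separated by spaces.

cos θ_2 = (123.4903−5²−7²)/(2·5·7) = 0.7070; θ_2 = -45.0083° (elbow-down)
β = atan2(-9.2610,6.1420) = -56.4472°; ψ = atan2(-4.9505,9.9490) = -26.4542°
θ_1 = β − ψ = -29.9931°

-29.993 -45.008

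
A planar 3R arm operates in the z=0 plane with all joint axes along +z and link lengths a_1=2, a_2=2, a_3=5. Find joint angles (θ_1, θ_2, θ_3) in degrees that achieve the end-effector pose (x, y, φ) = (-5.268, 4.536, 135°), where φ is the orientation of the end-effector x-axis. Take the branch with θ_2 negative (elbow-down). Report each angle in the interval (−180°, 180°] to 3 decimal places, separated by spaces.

wrist centre = target − a_3·(cos φ, sin φ) = (-1.7325, 1.0005)
cos θ_2 = (4.0024−2²−2²)/(2·2·2) = -0.4997; θ_2 = -119.9804° (elbow-down)
β = atan2(1.0005,-1.7325) = 149.9944°; ψ = atan2(-1.7324,1.0006) = -59.9902°
θ_1 = β − ψ = 209.9846°
θ_3 = φ − θ_1 − θ_2 = 44.9958° (wrapped to (-180°,180°])

-150.015 -119.980 44.996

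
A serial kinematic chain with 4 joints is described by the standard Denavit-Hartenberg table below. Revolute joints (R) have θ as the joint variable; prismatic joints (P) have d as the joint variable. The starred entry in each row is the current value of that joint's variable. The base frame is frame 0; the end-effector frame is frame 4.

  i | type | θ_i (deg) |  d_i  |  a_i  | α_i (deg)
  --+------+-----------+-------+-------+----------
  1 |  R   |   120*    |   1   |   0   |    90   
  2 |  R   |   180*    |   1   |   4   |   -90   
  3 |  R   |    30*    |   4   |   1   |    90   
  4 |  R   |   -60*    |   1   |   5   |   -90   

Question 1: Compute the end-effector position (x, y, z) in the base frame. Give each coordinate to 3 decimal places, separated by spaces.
3.866 -6.464 1.330

after link 1: o_1 = (0.0000, 0.0000, 1.0000)
after link 2: o_2 = (2.8660, -2.9641, 1.0000)
after link 3: o_3 = (2.8660, -3.9641, -3.0000)
after link 4: o_4 = (3.8660, -6.4641, 1.3301)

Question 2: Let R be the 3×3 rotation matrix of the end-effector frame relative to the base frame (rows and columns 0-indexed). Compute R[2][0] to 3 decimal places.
End-effector x-axis (col 0 of R) = (-0.0000,-0.5000,0.8660)
R[2][0] = 0.8660

0.866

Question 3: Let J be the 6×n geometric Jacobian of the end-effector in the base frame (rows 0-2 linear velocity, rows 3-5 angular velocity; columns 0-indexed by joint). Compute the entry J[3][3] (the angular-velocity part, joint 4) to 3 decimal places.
axis z_3 = (1.0000,-0.0000,0.0000); lever o_n−o_3 = (1.0000,-2.5000,4.3301)
cross product → J_v[:, 3] = (-0.0000,-4.3301,-2.5000)
J_ω[:, 3] = z_3
entry J[3][3] = 1.0000

1.000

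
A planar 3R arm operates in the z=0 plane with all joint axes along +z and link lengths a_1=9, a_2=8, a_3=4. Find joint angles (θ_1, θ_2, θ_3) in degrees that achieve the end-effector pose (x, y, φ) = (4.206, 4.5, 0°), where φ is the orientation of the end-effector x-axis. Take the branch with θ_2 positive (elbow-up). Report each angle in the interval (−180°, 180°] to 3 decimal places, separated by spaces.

24.761 150.000 -174.761

wrist centre = target − a_3·(cos φ, sin φ) = (0.2060, 4.5000)
cos θ_2 = (20.2924−9²−8²)/(2·9·8) = -0.8660; θ_2 = 149.9999° (elbow-up)
β = atan2(4.5000,0.2060) = 87.3790°; ψ = atan2(4.0000,2.0718) = 62.6181°
θ_1 = β − ψ = 24.7608°
θ_3 = φ − θ_1 − θ_2 = -174.7607° (wrapped to (-180°,180°])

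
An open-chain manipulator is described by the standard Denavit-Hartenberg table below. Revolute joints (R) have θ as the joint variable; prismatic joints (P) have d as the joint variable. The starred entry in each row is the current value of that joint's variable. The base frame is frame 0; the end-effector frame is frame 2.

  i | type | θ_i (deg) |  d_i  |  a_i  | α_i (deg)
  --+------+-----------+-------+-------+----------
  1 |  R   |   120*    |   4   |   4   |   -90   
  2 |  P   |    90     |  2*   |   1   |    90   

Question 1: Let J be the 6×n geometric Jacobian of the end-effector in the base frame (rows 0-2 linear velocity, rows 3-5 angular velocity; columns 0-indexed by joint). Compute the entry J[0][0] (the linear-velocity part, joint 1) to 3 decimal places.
axis z_0 = ẑ; lever o_n−o_0 = (-3.7321,2.4641,3.0000)
cross product → J_v[:, 0] = (-2.4641,-3.7321,0.0000)
J_ω[:, 0] = z_0
entry J[0][0] = -2.4641

-2.464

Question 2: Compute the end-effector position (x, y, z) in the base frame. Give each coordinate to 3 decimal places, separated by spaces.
-3.732 2.464 3.000

after link 1: o_1 = (-2.0000, 3.4641, 4.0000)
after link 2: o_2 = (-3.7321, 2.4641, 3.0000)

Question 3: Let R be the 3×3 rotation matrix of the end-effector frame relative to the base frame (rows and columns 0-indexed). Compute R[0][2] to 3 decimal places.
-0.500

End-effector z-axis (col 2 of R) = (-0.5000,0.8660,0.0000)
R[0][2] = -0.5000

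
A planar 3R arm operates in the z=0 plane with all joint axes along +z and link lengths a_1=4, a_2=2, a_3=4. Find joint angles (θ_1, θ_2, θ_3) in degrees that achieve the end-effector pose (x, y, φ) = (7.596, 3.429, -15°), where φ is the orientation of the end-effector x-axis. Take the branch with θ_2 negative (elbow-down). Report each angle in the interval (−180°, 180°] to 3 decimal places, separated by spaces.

wrist centre = target − a_3·(cos φ, sin φ) = (3.7323, 4.4643)
cos θ_2 = (33.8598−4²−2²)/(2·4·2) = 0.8662; θ_2 = -29.9757° (elbow-down)
β = atan2(4.4643,3.7323) = 50.1032°; ψ = atan2(-0.9993,5.7325) = -9.8882°
θ_1 = β − ψ = 59.9914°
θ_3 = φ − θ_1 − θ_2 = -45.0157° (wrapped to (-180°,180°])

59.991 -29.976 -45.016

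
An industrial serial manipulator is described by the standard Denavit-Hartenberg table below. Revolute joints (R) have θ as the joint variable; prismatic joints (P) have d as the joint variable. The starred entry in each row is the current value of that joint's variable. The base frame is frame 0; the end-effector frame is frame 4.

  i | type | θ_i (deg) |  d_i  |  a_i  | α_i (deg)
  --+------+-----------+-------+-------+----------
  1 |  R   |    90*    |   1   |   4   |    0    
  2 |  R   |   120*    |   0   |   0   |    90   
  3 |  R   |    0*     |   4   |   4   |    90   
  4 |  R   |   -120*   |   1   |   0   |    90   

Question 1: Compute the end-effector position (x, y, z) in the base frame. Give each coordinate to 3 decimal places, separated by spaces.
-5.464 5.464 0.000

after link 1: o_1 = (0.0000, 4.0000, 1.0000)
after link 2: o_2 = (0.0000, 4.0000, 1.0000)
after link 3: o_3 = (-5.4641, 5.4641, 1.0000)
after link 4: o_4 = (-5.4641, 5.4641, 0.0000)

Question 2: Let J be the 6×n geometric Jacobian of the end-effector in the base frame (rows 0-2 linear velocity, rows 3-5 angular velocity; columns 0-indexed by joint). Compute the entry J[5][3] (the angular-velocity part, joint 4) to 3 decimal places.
axis z_3 = (-0.0000,0.0000,-1.0000); lever o_n−o_3 = (0.0000,0.0000,-1.0000)
cross product → J_v[:, 3] = (-0.0000,-0.0000,-0.0000)
J_ω[:, 3] = z_3
entry J[5][3] = -1.0000

-1.000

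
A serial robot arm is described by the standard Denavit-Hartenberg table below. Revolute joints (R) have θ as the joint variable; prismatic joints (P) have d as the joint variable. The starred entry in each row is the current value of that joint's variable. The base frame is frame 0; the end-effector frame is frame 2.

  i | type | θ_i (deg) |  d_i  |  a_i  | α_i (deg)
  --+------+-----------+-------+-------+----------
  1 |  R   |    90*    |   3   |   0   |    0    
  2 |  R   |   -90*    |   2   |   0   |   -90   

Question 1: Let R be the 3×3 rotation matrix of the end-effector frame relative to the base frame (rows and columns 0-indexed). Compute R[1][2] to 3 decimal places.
1.000

End-effector z-axis (col 2 of R) = (0.0000,1.0000,0.0000)
R[1][2] = 1.0000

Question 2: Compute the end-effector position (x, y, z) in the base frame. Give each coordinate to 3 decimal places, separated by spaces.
after link 1: o_1 = (0.0000, 0.0000, 3.0000)
after link 2: o_2 = (0.0000, 0.0000, 5.0000)

0.000 0.000 5.000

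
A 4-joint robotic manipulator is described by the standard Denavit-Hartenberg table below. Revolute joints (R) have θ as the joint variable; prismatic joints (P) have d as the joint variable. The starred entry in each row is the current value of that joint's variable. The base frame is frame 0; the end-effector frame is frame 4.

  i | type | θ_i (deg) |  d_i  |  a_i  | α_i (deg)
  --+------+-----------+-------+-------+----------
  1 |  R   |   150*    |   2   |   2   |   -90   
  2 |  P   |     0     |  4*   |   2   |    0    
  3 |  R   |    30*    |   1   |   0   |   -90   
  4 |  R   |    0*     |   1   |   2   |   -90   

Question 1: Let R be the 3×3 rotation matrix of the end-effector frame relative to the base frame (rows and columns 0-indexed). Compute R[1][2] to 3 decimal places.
0.866

End-effector z-axis (col 2 of R) = (0.5000,0.8660,-0.0000)
R[1][2] = 0.8660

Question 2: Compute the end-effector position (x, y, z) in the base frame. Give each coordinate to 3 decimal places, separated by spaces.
after link 1: o_1 = (-1.7321, 1.0000, 2.0000)
after link 2: o_2 = (-5.4641, -1.4641, 2.0000)
after link 3: o_3 = (-5.9641, -2.3301, 2.0000)
after link 4: o_4 = (-7.0311, -1.7141, 0.1340)

-7.031 -1.714 0.134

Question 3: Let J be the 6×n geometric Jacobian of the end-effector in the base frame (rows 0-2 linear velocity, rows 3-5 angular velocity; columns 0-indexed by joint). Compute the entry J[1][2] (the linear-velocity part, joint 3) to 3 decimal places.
-0.933

axis z_2 = (-0.5000,-0.8660,0.0000); lever o_n−o_2 = (-1.5670,-0.2500,-1.8660)
cross product → J_v[:, 2] = (1.6160,-0.9330,-1.2321)
J_ω[:, 2] = z_2
entry J[1][2] = -0.9330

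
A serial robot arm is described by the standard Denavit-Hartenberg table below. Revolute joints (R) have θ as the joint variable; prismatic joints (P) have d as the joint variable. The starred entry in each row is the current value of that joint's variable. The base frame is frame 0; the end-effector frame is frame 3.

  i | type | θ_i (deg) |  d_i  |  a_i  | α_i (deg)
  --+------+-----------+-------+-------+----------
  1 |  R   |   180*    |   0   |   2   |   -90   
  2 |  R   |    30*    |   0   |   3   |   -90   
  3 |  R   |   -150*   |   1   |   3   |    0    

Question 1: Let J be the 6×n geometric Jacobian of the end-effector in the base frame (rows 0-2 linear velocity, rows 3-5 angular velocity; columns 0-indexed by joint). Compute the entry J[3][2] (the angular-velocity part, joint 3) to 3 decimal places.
axis z_2 = (0.5000,-0.0000,-0.8660); lever o_n−o_2 = (2.7500,-1.5000,0.4330)
cross product → J_v[:, 2] = (-1.2990,-2.5981,-0.7500)
J_ω[:, 2] = z_2
entry J[3][2] = 0.5000

0.500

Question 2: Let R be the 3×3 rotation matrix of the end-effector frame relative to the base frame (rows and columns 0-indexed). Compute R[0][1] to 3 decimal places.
-0.433

End-effector y-axis (col 1 of R) = (-0.4330,-0.8660,-0.2500)
R[0][1] = -0.4330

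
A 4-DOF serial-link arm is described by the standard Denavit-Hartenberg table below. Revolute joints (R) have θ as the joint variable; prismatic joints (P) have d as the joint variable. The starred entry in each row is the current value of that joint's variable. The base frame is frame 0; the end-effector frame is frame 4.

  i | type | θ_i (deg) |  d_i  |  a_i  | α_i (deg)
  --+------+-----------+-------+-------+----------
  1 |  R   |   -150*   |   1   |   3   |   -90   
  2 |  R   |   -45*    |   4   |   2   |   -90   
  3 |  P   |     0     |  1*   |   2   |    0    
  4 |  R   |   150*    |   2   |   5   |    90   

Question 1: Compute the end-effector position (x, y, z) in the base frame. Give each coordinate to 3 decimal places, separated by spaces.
-3.483 -3.743 -1.355

after link 1: o_1 = (-2.5981, -1.5000, 1.0000)
after link 2: o_2 = (-1.8228, -5.6712, 2.4142)
after link 3: o_3 = (-3.6599, -6.7319, 3.1213)
after link 4: o_4 = (-3.4830, -3.7430, -1.3548)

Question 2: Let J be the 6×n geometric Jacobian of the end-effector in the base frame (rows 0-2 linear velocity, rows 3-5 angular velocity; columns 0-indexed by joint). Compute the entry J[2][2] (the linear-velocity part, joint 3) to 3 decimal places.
-0.707

prismatic axis z_2 = (-0.6124,-0.3536,-0.7071)
J_v[:, 2] = z_2; J_ω[:, 2] = (0,0,0)
entry J[2][2] = -0.7071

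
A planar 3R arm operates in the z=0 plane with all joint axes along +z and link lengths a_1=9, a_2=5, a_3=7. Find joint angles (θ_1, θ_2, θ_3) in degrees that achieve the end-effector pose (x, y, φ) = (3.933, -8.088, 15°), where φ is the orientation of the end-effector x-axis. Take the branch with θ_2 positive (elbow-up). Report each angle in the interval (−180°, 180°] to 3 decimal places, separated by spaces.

wrist centre = target − a_3·(cos φ, sin φ) = (-2.8285, -9.8997)
cos θ_2 = (106.0050−9²−5²)/(2·9·5) = 0.0001; θ_2 = 89.9968° (elbow-up)
β = atan2(-9.8997,-2.8285) = -105.9453°; ψ = atan2(5.0000,9.0003) = 29.0538°
θ_1 = β − ψ = -134.9992°
θ_3 = φ − θ_1 − θ_2 = 60.0024° (wrapped to (-180°,180°])

-134.999 89.997 60.002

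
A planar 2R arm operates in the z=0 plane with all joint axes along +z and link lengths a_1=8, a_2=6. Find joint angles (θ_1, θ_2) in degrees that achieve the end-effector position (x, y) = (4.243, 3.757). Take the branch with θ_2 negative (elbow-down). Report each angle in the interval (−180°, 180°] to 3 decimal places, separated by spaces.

cos θ_2 = (32.1181−8²−6²)/(2·8·6) = -0.7071; θ_2 = -134.9997° (elbow-down)
β = atan2(3.7570,4.2430) = 41.5236°; ψ = atan2(-4.2427,3.7574) = -48.4713°
θ_1 = β − ψ = 89.9949°

89.995 -135.000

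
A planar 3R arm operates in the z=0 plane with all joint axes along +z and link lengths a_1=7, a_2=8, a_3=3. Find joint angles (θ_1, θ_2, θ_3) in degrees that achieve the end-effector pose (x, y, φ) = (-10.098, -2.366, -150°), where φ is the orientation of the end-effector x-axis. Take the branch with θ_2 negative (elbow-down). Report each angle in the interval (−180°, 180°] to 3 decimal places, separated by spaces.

-106.826 -120.001 76.827

wrist centre = target − a_3·(cos φ, sin φ) = (-7.4999, -0.8660)
cos θ_2 = (56.9988−7²−8²)/(2·7·8) = -0.5000; θ_2 = -120.0007° (elbow-down)
β = atan2(-0.8660,-7.4999) = -173.4133°; ψ = atan2(-6.9282,2.9999) = -66.5872°
θ_1 = β − ψ = -106.8261°
θ_3 = φ − θ_1 − θ_2 = 76.8268° (wrapped to (-180°,180°])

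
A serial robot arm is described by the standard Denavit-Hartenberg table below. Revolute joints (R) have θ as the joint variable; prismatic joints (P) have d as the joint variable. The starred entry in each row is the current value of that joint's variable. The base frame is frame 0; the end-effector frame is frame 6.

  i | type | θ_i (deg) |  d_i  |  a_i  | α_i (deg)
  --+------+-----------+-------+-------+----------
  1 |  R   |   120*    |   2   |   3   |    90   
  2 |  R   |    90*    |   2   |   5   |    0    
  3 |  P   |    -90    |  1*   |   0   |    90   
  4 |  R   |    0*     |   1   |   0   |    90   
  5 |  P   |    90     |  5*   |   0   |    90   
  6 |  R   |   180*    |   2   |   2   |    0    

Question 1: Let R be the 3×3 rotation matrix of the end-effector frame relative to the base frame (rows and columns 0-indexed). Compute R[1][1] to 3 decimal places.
End-effector y-axis (col 1 of R) = (0.8660,0.5000,0.0000)
R[1][1] = 0.5000

0.500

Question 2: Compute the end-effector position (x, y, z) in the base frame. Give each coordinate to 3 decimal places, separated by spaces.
after link 1: o_1 = (-1.5000, 2.5981, 2.0000)
after link 2: o_2 = (0.2321, 3.5981, 7.0000)
after link 3: o_3 = (1.0981, 4.0981, 7.0000)
after link 4: o_4 = (1.0981, 4.0981, 6.0000)
after link 5: o_5 = (-3.2321, 1.5981, 6.0000)
after link 6: o_6 = (-4.2321, 3.3301, 8.0000)

-4.232 3.330 8.000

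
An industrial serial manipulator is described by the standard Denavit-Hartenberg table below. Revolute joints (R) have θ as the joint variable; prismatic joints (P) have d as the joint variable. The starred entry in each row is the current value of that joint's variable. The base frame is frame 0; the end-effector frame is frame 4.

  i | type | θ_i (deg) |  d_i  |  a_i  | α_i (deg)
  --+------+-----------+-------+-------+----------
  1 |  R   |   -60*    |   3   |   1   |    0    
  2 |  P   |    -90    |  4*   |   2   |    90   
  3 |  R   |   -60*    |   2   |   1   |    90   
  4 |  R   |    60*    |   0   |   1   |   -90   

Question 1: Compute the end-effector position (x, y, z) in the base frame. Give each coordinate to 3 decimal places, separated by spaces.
-3.315 0.241 5.701

after link 1: o_1 = (0.5000, -0.8660, 3.0000)
after link 2: o_2 = (-1.2321, -1.8660, 7.0000)
after link 3: o_3 = (-2.6651, -0.3840, 6.1340)
after link 4: o_4 = (-3.3146, 0.2410, 5.7010)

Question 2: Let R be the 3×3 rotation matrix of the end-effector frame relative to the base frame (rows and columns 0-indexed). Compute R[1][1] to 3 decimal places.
-0.433

End-effector y-axis (col 1 of R) = (-0.7500,-0.4330,0.5000)
R[1][1] = -0.4330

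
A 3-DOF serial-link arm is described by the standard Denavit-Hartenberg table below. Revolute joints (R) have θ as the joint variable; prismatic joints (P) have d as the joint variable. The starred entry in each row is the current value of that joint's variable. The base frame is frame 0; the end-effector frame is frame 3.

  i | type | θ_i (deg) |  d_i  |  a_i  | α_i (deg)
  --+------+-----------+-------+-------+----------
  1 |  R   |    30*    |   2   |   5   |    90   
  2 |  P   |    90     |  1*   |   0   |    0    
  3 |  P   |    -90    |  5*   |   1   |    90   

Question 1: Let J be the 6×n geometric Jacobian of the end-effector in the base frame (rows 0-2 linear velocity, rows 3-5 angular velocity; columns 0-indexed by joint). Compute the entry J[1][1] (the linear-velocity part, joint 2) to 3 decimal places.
prismatic axis z_1 = (0.5000,-0.8660,0.0000)
J_v[:, 1] = z_1; J_ω[:, 1] = (0,0,0)
entry J[1][1] = -0.8660

-0.866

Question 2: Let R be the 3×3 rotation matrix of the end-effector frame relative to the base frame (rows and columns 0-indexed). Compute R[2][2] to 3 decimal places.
-1.000

End-effector z-axis (col 2 of R) = (0.0000,-0.0000,-1.0000)
R[2][2] = -1.0000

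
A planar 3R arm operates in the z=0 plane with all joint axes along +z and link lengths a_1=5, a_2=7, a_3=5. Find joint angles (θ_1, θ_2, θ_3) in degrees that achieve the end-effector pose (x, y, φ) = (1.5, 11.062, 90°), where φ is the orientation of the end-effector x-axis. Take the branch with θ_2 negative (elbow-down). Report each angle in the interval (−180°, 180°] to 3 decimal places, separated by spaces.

152.205 -120.002 57.797

wrist centre = target − a_3·(cos φ, sin φ) = (1.5000, 6.0620)
cos θ_2 = (38.9978−5²−7²)/(2·5·7) = -0.5000; θ_2 = -120.0020° (elbow-down)
β = atan2(6.0620,1.5000) = 76.1017°; ψ = atan2(-6.0621,1.4998) = -76.1038°
θ_1 = β − ψ = 152.2055°
θ_3 = φ − θ_1 − θ_2 = 57.7966° (wrapped to (-180°,180°])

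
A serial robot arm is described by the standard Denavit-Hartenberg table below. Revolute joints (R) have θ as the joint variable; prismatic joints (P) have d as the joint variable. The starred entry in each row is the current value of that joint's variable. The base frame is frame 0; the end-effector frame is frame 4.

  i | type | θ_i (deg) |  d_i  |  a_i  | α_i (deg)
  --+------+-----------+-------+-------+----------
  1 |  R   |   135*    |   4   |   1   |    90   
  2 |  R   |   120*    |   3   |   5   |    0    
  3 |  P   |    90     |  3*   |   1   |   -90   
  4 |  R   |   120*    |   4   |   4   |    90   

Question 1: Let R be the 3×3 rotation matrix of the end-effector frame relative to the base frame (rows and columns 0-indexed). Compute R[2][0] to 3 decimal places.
0.250

End-effector x-axis (col 0 of R) = (-0.9186,-0.3062,0.2500)
R[2][0] = 0.2500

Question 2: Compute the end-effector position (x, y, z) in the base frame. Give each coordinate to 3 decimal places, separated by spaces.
0.827 2.759 5.366

after link 1: o_1 = (-0.7071, 0.7071, 4.0000)
after link 2: o_2 = (3.1820, 1.0607, 8.3301)
after link 3: o_3 = (5.9157, 2.5696, 7.8301)
after link 4: o_4 = (0.8272, 2.7591, 5.3660)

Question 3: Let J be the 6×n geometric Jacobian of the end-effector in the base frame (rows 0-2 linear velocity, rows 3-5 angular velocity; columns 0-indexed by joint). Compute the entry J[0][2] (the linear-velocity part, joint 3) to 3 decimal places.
0.707

prismatic axis z_2 = (0.7071,0.7071,0.0000)
J_v[:, 2] = z_2; J_ω[:, 2] = (0,0,0)
entry J[0][2] = 0.7071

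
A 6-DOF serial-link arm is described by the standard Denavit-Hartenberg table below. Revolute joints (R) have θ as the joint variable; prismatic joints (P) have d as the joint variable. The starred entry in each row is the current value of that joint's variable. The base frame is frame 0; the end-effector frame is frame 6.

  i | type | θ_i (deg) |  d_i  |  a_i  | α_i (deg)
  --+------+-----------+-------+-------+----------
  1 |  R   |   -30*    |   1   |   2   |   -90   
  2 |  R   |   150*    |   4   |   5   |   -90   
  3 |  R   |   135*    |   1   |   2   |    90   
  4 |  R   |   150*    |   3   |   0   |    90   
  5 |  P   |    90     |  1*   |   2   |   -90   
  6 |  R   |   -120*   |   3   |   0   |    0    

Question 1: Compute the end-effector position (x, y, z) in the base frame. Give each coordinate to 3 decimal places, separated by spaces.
-3.695 -1.493 -1.148

after link 1: o_1 = (1.7321, -1.0000, 1.0000)
after link 2: o_2 = (-0.0179, 4.6292, -1.5000)
after link 3: o_3 = (-0.0974, 3.0420, 0.0731)
after link 4: o_4 = (-2.7491, 2.1235, -0.9875)
after link 5: o_5 = (-4.8034, 1.2683, -0.7679)
after link 6: o_6 = (-3.6946, -1.4931, -1.1483)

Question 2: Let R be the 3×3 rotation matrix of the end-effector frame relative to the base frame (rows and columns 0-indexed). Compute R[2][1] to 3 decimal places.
End-effector y-axis (col 1 of R) = (-0.9088,-0.3866,0.1572)
R[2][1] = 0.1572

0.157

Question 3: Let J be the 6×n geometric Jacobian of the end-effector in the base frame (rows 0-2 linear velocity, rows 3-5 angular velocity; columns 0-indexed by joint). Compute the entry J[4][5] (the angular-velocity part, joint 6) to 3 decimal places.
axis z_5 = (0.3696,-0.9205,-0.1268); lever o_n−o_5 = (1.1088,-2.7615,-0.3805)
cross product → J_v[:, 5] = (0.0000,0.0000,-0.0000)
J_ω[:, 5] = z_5
entry J[4][5] = -0.9205

-0.920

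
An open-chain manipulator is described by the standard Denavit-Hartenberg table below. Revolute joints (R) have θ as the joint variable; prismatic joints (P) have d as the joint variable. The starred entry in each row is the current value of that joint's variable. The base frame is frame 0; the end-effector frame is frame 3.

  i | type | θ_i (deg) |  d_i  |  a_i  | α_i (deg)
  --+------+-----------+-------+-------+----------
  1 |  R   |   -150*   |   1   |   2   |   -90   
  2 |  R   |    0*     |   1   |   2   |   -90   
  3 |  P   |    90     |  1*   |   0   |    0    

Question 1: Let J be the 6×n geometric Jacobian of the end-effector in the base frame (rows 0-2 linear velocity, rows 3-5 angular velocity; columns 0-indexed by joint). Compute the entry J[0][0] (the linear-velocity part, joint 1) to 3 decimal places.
axis z_0 = ẑ; lever o_n−o_0 = (-2.9641,-2.8660,0.0000)
cross product → J_v[:, 0] = (2.8660,-2.9641,0.0000)
J_ω[:, 0] = z_0
entry J[0][0] = 2.8660

2.866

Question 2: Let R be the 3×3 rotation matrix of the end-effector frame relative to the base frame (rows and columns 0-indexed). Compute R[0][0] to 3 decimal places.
-0.500

End-effector x-axis (col 0 of R) = (-0.5000,0.8660,-0.0000)
R[0][0] = -0.5000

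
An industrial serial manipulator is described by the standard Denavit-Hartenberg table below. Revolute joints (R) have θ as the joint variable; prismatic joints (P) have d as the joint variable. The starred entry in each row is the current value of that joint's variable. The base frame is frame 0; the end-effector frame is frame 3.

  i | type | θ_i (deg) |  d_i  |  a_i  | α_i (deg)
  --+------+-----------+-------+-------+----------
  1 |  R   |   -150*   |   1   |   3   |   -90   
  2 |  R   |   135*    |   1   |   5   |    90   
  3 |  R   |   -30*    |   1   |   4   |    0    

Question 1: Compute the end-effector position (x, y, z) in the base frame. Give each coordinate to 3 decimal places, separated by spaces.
after link 1: o_1 = (-2.5981, -1.5000, 1.0000)
after link 2: o_2 = (0.9638, -0.5983, -2.5355)
after link 3: o_3 = (1.4727, 2.0050, -5.6921)

1.473 2.005 -5.692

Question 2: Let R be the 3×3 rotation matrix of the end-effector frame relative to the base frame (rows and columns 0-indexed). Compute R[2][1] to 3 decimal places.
End-effector y-axis (col 1 of R) = (0.7392,-0.5732,-0.3536)
R[2][1] = -0.3536

-0.354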